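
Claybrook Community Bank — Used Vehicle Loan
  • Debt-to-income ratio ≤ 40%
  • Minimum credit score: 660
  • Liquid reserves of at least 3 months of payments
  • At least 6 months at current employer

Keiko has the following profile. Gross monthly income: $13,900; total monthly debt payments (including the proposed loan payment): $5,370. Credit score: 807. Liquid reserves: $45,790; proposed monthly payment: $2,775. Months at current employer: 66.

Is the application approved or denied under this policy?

DTI: 5,370 ÷ 13,900 = 38.6%, within the 40% cap
Credit score 807 ≥ 660 (meets)
Reserves: 45,790 ÷ 2,775 = 16.5 months (meets 3-month minimum)
Employment 66 ≥ 6 months
All criteria satisfied.

Approved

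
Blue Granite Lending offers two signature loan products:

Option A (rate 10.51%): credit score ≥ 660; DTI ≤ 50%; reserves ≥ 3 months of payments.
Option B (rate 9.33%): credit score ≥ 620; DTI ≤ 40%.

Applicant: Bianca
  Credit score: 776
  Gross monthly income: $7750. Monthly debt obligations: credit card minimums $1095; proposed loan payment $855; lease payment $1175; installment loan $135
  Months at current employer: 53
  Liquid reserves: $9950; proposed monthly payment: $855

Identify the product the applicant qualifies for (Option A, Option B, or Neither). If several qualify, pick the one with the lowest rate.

Total debts = (1,095 + 855 + 1,175 + 135) = 3,260; DTI = 3,260/7,750 = 42.1%.
Reserves = 9,950/855 = 11.6 months.
Option A: score 776 ≥ 660; DTI 42.1% ≤ 50%; reserves 11.6 ≥ 3 mo → qualifies.
Option B: score 776 ≥ 620; DTI 42.1% > 40% → does not qualify.

Option A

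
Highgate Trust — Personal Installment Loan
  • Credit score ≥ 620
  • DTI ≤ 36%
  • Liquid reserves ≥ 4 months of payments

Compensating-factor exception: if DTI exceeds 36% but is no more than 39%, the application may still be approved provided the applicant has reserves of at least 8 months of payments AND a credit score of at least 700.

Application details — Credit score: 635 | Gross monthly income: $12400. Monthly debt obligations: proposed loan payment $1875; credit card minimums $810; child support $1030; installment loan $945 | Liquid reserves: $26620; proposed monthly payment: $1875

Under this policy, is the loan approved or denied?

Denied

Credit score 635 ≥ 620 (meets base)
Total debts = (1,875 + 810 + 1,030 + 945) = 4,660. DTI = 4,660/12,400 = 37.6% > 36% — standard DTI limit exceeded.
Liquid reserves cover 26,620/1,875 = 14.2 months — ≥ 4 required
37.6% falls in the override range (36%–39%), so the compensating-factor test applies.
Override check — reserves: 14.2 mo (ok); score: 635 (below 700).
Compensating-factor requirement not fully met.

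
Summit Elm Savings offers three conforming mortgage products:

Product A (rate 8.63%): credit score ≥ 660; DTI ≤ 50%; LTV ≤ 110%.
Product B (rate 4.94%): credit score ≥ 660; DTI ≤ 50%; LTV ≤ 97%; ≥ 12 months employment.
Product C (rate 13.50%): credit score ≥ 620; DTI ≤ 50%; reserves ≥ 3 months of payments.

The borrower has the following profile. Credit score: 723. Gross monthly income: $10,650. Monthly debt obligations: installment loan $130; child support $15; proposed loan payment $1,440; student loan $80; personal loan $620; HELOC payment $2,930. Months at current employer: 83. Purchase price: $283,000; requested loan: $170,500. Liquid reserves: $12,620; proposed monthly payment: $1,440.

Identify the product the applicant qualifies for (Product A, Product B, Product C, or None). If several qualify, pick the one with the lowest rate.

Product B

Total debts = (130 + 15 + 1,440 + 80 + 620 + 2,930) = 5,215; DTI = 5,215/10,650 = 49%.
LTV = 170,500/283,000 = 60.2%.
Reserves = 12,620/1,440 = 8.8 months.
Product A: score 723 ≥ 660; DTI 49% ≤ 50%; LTV 60.2% ≤ 110% → qualifies.
Product B: score 723 ≥ 660; DTI 49% ≤ 50%; LTV 60.2% ≤ 97%; employment 83 ≥ 12 mo → qualifies.
Product C: score 723 ≥ 620; DTI 49% ≤ 50%; reserves 8.8 ≥ 3 mo → qualifies.
Qualifying: Product A, Product B, Product C. Lowest rate is 4.94% → Product B.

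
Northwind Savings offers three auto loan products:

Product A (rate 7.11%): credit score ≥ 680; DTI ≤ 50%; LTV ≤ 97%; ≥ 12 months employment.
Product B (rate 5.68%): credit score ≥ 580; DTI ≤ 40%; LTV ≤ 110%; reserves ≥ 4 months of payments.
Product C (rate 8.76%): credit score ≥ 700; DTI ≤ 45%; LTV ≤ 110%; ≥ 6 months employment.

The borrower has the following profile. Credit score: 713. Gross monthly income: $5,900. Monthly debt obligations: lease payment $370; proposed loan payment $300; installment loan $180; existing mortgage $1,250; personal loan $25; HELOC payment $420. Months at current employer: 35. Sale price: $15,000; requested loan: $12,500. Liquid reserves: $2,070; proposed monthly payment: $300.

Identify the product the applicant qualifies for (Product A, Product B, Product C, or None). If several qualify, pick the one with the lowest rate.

Product A

Total debts = (370 + 300 + 180 + 1,250 + 25 + 420) = 2,545; DTI = 2,545/5,900 = 43.1%.
LTV = 12,500/15,000 = 83.3%.
Reserves = 2,070/300 = 6.9 months.
Product A: score 713 ≥ 680; DTI 43.1% ≤ 50%; LTV 83.3% ≤ 97%; employment 35 ≥ 12 mo → qualifies.
Product B: score 713 ≥ 580; DTI 43.1% > 40%; LTV 83.3% ≤ 110%; reserves 6.9 ≥ 4 mo → does not qualify.
Product C: score 713 ≥ 700; DTI 43.1% ≤ 45%; LTV 83.3% ≤ 110%; employment 35 ≥ 6 mo → qualifies.
Qualifying: Product A, Product C. Lowest rate is 7.11% → Product A.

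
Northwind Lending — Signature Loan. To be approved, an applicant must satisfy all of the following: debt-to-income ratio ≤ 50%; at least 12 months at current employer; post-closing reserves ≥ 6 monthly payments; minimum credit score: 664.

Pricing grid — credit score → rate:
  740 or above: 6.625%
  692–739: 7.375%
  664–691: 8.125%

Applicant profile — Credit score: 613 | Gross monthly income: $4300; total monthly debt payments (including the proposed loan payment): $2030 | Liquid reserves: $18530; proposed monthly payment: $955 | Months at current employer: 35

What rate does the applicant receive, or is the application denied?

Denied

Credit score 613 < 664 (below minimum)
Reserves: 18,530 ÷ 955 = 19.4 months (meets 6-month minimum)
DTI: 2,030 ÷ 4,300 = 47.2%, within the 50% cap
Employment 35 ≥ 12 months
Not all requirements met → denied.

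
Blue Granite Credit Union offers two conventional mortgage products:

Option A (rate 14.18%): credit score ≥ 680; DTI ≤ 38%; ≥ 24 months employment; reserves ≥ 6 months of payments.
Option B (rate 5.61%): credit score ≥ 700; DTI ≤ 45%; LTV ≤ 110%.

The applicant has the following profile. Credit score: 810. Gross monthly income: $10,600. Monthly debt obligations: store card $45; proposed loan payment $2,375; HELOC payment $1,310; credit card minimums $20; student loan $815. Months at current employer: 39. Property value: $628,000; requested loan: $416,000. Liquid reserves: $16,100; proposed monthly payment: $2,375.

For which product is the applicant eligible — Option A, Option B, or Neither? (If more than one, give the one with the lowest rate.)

Total debts = (45 + 2,375 + 1,310 + 20 + 815) = 4,565; DTI = 4,565/10,600 = 43.1%.
LTV = 416,000/628,000 = 66.2%.
Reserves = 16,100/2,375 = 6.8 months.
Option A: score 810 ≥ 680; DTI 43.1% > 38%; employment 39 ≥ 24 mo; reserves 6.8 ≥ 6 mo → does not qualify.
Option B: score 810 ≥ 700; DTI 43.1% ≤ 45%; LTV 66.2% ≤ 110% → qualifies.

Option B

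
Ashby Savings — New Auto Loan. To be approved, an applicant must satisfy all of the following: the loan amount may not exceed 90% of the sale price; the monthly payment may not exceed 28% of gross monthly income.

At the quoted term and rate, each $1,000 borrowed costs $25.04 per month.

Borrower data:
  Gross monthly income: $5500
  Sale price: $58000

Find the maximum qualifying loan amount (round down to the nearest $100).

$52,200

Payment cap: 28% × $5,500 = $1,540/month.
At $25.04 per $1,000, that supports 1,540/25.04 × 1,000 ≈ $61,501 → $61,500.
LTV cap: 90% × $58,000 = $52,200 → $52,200.
Binding constraint: loan-to-value.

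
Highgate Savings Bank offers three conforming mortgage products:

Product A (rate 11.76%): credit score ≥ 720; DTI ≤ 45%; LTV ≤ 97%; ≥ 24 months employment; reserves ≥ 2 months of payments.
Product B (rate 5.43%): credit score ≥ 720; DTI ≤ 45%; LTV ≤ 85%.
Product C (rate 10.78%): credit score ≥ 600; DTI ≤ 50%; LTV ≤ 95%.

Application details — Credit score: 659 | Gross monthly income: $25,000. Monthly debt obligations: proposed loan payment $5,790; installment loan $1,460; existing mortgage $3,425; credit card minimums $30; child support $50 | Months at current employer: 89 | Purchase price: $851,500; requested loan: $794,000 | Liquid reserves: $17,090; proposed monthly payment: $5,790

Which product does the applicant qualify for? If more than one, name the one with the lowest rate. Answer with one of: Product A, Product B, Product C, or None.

Total debts = (5,790 + 1,460 + 3,425 + 30 + 50) = 10,755; DTI = 10,755/25,000 = 43%.
LTV = 794,000/851,500 = 93.2%.
Reserves = 17,090/5,790 = 3.0 months.
Product A: score 659 < 720; DTI 43% ≤ 45%; LTV 93.2% ≤ 97%; employment 89 ≥ 24 mo; reserves 3.0 ≥ 2 mo → does not qualify.
Product B: score 659 < 720; DTI 43% ≤ 45%; LTV 93.2% > 85% → does not qualify.
Product C: score 659 ≥ 600; DTI 43% ≤ 50%; LTV 93.2% ≤ 95% → qualifies.

Product C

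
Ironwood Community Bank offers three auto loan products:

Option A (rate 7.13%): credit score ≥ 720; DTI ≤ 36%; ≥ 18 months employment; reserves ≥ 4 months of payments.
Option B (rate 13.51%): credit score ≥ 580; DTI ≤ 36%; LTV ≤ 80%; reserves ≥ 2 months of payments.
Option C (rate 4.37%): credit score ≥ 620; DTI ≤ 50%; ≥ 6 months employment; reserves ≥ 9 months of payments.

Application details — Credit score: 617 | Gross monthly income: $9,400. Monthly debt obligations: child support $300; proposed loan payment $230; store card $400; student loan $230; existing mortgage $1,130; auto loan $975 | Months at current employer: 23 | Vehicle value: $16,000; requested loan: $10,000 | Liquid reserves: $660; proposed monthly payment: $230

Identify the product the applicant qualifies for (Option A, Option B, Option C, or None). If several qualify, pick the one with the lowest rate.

Option B

Total debts = (300 + 230 + 400 + 230 + 1,130 + 975) = 3,265; DTI = 3,265/9,400 = 34.7%.
LTV = 10,000/16,000 = 62.5%.
Reserves = 660/230 = 2.9 months.
Option A: score 617 < 720; DTI 34.7% ≤ 36%; employment 23 ≥ 18 mo; reserves 2.9 < 4 mo → does not qualify.
Option B: score 617 ≥ 580; DTI 34.7% ≤ 36%; LTV 62.5% ≤ 80%; reserves 2.9 ≥ 2 mo → qualifies.
Option C: score 617 < 620; DTI 34.7% ≤ 50%; employment 23 ≥ 6 mo; reserves 2.9 < 9 mo → does not qualify.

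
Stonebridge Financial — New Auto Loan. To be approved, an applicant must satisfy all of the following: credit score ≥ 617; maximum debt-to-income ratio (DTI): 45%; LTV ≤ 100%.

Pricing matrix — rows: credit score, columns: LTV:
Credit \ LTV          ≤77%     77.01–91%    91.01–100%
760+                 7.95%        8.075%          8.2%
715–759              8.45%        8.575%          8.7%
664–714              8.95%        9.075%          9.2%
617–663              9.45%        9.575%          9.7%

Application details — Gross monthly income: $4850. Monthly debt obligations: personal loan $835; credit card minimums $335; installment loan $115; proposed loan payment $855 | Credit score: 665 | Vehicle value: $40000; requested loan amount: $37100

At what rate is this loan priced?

Credit score 665 ≥ 617; Total monthly debts = (835 + 335 + 115 + 855) = 2,140. DTI = 2,140/4,850 = 44.1% ≤ 45%
LTV = 37,100/40,000 = 92.8% ≤ 100%
Row: 665 falls in 664–714. Column: 92.8% falls in 91.01–100%. Rate = 9.2%.

9.2%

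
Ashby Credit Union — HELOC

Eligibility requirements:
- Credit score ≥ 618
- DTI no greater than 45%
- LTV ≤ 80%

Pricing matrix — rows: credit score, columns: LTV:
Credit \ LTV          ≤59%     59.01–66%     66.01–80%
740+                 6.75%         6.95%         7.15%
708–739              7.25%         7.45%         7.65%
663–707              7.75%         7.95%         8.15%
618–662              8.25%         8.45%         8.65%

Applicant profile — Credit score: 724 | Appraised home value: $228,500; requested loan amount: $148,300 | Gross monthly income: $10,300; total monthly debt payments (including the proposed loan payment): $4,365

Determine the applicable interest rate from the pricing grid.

7.45%

Credit score 724 ≥ 618; DTI: 4,365 ÷ 10,300 = 42.4%, within the 45% cap
LTV: 148,300 ÷ 228,500 = 64.9%, within 80% cap
Row: 724 falls in 708–739. Column: 64.9% falls in 59.01–66%. Rate = 7.45%.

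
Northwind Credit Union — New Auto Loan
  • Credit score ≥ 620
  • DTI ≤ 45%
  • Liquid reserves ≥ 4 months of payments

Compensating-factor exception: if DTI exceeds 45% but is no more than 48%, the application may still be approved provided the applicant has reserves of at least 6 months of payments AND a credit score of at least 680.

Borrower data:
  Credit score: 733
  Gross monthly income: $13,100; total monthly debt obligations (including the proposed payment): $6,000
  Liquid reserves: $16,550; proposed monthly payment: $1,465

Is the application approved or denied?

Credit score 733 ≥ 620 (meets base)
DTI = 6,000/13,100 = 45.8% > 45% — standard DTI limit exceeded.
Liquid reserves cover 16,550/1,465 = 11.3 months — ≥ 4 required
DTI 45.8% is within the 45%–48% exception band; checking compensating factors.
Reserves 11.3 ≥ 6 months; credit score 733 ≥ 680.
Both compensating conditions met → exception applies.

Approved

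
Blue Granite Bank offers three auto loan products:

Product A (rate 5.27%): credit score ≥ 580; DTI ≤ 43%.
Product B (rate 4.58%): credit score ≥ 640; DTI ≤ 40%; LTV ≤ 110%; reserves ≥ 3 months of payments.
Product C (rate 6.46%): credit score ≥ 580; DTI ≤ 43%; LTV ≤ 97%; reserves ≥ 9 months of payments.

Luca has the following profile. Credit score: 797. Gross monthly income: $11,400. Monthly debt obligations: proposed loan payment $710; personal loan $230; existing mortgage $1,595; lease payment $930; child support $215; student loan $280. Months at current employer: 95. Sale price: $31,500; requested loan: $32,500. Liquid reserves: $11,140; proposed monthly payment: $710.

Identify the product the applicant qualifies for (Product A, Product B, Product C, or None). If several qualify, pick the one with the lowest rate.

Total debts = (710 + 230 + 1,595 + 930 + 215 + 280) = 3,960; DTI = 3,960/11,400 = 34.7%.
LTV = 32,500/31,500 = 103.2%.
Reserves = 11,140/710 = 15.7 months.
Product A: score 797 ≥ 580; DTI 34.7% ≤ 43% → qualifies.
Product B: score 797 ≥ 640; DTI 34.7% ≤ 40%; LTV 103.2% ≤ 110%; reserves 15.7 ≥ 3 mo → qualifies.
Product C: score 797 ≥ 580; DTI 34.7% ≤ 43%; LTV 103.2% > 97%; reserves 15.7 ≥ 9 mo → does not qualify.
Qualifying: Product A, Product B. Lowest rate is 4.58% → Product B.

Product B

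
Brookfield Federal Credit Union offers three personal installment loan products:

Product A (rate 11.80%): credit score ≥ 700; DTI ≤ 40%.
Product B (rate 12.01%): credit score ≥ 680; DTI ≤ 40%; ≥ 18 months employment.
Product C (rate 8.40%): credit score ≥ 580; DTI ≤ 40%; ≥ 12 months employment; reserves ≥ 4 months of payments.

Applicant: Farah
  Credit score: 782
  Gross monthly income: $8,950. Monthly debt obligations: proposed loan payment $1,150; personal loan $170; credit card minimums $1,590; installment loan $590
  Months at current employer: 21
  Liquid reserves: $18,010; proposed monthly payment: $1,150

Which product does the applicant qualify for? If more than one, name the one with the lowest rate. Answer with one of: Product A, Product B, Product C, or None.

Product C

Total debts = (1,150 + 170 + 1,590 + 590) = 3,500; DTI = 3,500/8,950 = 39.1%.
Reserves = 18,010/1,150 = 15.7 months.
Product A: score 782 ≥ 700; DTI 39.1% ≤ 40% → qualifies.
Product B: score 782 ≥ 680; DTI 39.1% ≤ 40%; employment 21 ≥ 18 mo → qualifies.
Product C: score 782 ≥ 580; DTI 39.1% ≤ 40%; employment 21 ≥ 12 mo; reserves 15.7 ≥ 4 mo → qualifies.
Qualifying: Product A, Product B, Product C. Lowest rate is 8.40% → Product C.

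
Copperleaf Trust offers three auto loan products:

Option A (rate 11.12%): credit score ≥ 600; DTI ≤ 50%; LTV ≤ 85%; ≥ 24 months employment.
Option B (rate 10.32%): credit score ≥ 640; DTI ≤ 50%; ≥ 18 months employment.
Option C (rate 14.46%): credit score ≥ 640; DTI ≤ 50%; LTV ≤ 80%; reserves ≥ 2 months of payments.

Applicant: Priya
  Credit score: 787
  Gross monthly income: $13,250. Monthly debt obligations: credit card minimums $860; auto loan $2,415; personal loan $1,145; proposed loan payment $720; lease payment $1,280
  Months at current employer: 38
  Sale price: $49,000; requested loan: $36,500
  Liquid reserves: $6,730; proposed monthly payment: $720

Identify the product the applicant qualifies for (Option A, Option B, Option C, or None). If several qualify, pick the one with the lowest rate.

Option B

Total debts = (860 + 2,415 + 1,145 + 720 + 1,280) = 6,420; DTI = 6,420/13,250 = 48.5%.
LTV = 36,500/49,000 = 74.5%.
Reserves = 6,730/720 = 9.3 months.
Option A: score 787 ≥ 600; DTI 48.5% ≤ 50%; LTV 74.5% ≤ 85%; employment 38 ≥ 24 mo → qualifies.
Option B: score 787 ≥ 640; DTI 48.5% ≤ 50%; employment 38 ≥ 18 mo → qualifies.
Option C: score 787 ≥ 640; DTI 48.5% ≤ 50%; LTV 74.5% ≤ 80%; reserves 9.3 ≥ 2 mo → qualifies.
Qualifying: Option A, Option B, Option C. Lowest rate is 10.32% → Option B.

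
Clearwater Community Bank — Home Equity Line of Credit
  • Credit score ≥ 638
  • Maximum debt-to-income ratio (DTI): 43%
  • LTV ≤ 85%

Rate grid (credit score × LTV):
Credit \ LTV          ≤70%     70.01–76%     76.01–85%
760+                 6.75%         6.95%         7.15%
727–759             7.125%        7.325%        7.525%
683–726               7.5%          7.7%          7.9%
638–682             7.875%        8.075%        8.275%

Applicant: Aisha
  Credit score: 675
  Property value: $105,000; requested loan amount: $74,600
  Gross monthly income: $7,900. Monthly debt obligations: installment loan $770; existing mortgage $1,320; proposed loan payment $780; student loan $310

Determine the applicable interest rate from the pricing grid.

8.075%

Credit score 675 ≥ 638; Total monthly debts = (770 + 1,320 + 780 + 310) = 3,180. DTI = 3,180/7,900 = 40.3% ≤ 43%
LTV: 74,600 ÷ 105,000 = 71%, within 85% cap
Score 675 is in the 638–682 band; LTV 71% is in the 70.01–76% band → 8.075%.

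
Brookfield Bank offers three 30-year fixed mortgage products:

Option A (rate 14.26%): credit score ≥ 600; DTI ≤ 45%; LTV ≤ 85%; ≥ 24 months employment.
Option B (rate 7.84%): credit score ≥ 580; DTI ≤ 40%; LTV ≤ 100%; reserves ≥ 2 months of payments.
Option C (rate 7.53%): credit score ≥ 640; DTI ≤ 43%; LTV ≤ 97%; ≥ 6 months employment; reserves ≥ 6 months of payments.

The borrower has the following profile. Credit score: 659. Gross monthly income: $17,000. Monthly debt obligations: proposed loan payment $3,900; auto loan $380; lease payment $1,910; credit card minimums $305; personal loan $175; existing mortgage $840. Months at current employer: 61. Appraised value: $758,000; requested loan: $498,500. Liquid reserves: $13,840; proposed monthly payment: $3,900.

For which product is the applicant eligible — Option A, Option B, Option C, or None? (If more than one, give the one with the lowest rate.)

Option A

Total debts = (3,900 + 380 + 1,910 + 305 + 175 + 840) = 7,510; DTI = 7,510/17,000 = 44.2%.
LTV = 498,500/758,000 = 65.8%.
Reserves = 13,840/3,900 = 3.5 months.
Option A: score 659 ≥ 600; DTI 44.2% ≤ 45%; LTV 65.8% ≤ 85%; employment 61 ≥ 24 mo → qualifies.
Option B: score 659 ≥ 580; DTI 44.2% > 40%; LTV 65.8% ≤ 100%; reserves 3.5 ≥ 2 mo → does not qualify.
Option C: score 659 ≥ 640; DTI 44.2% > 43%; LTV 65.8% ≤ 97%; employment 61 ≥ 6 mo; reserves 3.5 < 6 mo → does not qualify.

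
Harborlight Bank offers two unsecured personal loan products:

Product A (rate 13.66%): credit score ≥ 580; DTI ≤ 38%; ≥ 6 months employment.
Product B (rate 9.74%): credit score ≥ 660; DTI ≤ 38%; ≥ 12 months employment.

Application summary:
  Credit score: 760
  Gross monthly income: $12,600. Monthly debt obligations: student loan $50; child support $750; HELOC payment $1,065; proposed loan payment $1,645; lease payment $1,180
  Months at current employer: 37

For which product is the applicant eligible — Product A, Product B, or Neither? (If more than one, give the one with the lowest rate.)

Product B

Total debts = (50 + 750 + 1,065 + 1,645 + 1,180) = 4,690; DTI = 4,690/12,600 = 37.2%.
Product A: score 760 ≥ 580; DTI 37.2% ≤ 38%; employment 37 ≥ 6 mo → qualifies.
Product B: score 760 ≥ 660; DTI 37.2% ≤ 38%; employment 37 ≥ 12 mo → qualifies.
Qualifying: Product A, Product B. Lowest rate is 9.74% → Product B.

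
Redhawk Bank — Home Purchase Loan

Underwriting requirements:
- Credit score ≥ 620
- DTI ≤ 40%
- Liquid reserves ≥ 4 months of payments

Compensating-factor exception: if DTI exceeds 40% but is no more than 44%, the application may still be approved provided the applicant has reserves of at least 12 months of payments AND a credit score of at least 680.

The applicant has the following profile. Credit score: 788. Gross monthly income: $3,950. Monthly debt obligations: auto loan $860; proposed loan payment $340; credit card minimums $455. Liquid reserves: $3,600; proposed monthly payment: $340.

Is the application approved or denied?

Denied

Credit score 788 ≥ 620 (meets base)
Total debts = (860 + 340 + 455) = 1,655. DTI: 1,655 ÷ 3,950 = 41.9%, over the 40% base limit.
Reserves = 3,600/340 = 10.6 months ≥ 4
DTI 41.9% is within the 40%–44% exception band; checking compensating factors.
Override check — reserves: 10.6 mo (short of 12); score: 788 (ok).
Override conditions not both satisfied; exception does not apply.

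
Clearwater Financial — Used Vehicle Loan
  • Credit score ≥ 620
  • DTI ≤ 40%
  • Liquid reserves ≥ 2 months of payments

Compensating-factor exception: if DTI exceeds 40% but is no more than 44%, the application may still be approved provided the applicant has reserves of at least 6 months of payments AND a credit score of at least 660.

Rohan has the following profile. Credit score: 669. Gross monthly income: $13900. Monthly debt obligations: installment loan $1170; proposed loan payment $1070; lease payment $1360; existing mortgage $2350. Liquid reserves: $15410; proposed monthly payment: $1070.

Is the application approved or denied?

Credit score 669 ≥ 620 (meets base)
Total debts = (1,170 + 1,070 + 1,360 + 2,350) = 5,950. DTI: 5,950 ÷ 13,900 = 42.8%, over the 40% base limit.
Reserves: 15,410 ÷ 1,070 = 14.4 months (meets 2-month minimum)
DTI 42.8% is within the 40%–44% exception band; checking compensating factors.
Reserves 14.4 ≥ 6 months; credit score 669 ≥ 660.
Both override conditions satisfied; DTI exception granted.

Approved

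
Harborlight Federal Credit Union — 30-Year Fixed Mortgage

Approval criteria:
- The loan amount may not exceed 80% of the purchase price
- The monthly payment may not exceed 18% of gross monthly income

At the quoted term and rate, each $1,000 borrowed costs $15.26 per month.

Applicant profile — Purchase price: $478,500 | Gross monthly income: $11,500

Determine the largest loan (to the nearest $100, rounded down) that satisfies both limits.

Payment cap: 18% × $11,500 = $2,070/month.
At $15.26 per $1,000, that supports 2,070/15.26 × 1,000 ≈ $135,648 → $135,600.
LTV cap: 80% × $478,500 = $382,800 → $382,800.
Binding constraint: payment-to-income.

$135,600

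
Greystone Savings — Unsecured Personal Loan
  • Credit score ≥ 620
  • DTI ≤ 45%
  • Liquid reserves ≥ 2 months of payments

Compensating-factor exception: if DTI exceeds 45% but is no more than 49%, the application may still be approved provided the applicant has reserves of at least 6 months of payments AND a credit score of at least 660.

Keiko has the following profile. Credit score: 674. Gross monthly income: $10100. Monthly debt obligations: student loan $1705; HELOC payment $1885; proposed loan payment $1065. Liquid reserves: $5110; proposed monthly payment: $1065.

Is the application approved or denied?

Denied

Credit score 674 ≥ 620 (meets base)
Total debts = (1,705 + 1,885 + 1,065) = 4,655. DTI = 4,655/10,100 = 46.1% > 45% — standard DTI limit exceeded.
Reserves = 5,110/1,065 = 4.8 months ≥ 2
DTI 46.1% is within the 45%–49% exception band; checking compensating factors.
Override check — reserves: 4.8 mo (short of 6); score: 674 (ok).
Override conditions not both satisfied; exception does not apply.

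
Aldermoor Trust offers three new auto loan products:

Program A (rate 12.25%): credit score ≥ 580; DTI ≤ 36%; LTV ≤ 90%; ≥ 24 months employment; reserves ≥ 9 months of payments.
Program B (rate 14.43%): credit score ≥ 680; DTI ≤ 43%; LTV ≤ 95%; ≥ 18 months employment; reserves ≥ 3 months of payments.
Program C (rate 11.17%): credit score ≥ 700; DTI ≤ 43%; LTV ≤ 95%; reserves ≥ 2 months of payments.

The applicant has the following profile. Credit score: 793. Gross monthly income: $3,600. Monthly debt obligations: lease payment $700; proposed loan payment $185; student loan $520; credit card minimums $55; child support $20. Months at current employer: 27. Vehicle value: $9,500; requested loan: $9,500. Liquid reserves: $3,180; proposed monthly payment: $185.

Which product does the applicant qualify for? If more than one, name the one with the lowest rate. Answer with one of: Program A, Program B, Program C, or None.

Total debts = (700 + 185 + 520 + 55 + 20) = 1,480; DTI = 1,480/3,600 = 41.1%.
LTV = 9,500/9,500 = 100%.
Reserves = 3,180/185 = 17.2 months.
Program A: score 793 ≥ 580; DTI 41.1% > 36%; LTV 100% > 90%; employment 27 ≥ 24 mo; reserves 17.2 ≥ 9 mo → does not qualify.
Program B: score 793 ≥ 680; DTI 41.1% ≤ 43%; LTV 100% > 95%; employment 27 ≥ 18 mo; reserves 17.2 ≥ 3 mo → does not qualify.
Program C: score 793 ≥ 700; DTI 41.1% ≤ 43%; LTV 100% > 95%; reserves 17.2 ≥ 2 mo → does not qualify.

None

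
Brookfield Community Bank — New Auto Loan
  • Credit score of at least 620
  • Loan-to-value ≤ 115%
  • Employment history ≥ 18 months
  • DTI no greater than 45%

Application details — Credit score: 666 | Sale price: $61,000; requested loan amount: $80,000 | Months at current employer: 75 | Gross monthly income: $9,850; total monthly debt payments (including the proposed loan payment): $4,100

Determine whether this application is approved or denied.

Credit score 666 ≥ 620 (meets)
Loan-to-value = 80,000/61,000 = 131.1% — fail (115% max)
Employment 75 ≥ 18 months
DTI = 4,100/9,850 = 41.6% ≤ 45%
Fails on LTV.

Denied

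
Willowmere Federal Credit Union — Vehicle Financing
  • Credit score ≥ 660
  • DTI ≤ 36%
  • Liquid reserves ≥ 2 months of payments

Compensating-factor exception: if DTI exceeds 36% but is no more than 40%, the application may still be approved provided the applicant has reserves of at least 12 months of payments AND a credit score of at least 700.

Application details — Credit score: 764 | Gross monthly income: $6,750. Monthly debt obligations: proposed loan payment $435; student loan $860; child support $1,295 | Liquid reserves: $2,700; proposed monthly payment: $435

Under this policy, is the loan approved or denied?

Denied

Credit score 764 ≥ 660 (meets base)
Total debts = (435 + 860 + 1,295) = 2,590. DTI = 2,590/6,750 = 38.4% > 36% — standard DTI limit exceeded.
Liquid reserves cover 2,700/435 = 6.2 months — ≥ 2 required
38.4% falls in the override range (36%–40%), so the compensating-factor test applies.
Override check — reserves: 6.2 mo (short of 12); score: 764 (ok).
Override conditions not both satisfied; exception does not apply.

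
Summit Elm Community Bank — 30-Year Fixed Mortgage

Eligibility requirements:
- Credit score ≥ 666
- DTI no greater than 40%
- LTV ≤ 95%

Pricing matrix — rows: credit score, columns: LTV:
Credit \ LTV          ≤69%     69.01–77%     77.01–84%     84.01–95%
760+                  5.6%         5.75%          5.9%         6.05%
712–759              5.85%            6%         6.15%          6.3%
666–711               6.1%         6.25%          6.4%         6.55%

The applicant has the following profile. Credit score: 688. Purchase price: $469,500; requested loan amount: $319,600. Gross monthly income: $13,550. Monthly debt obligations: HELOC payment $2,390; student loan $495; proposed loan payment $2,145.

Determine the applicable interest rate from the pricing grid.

Credit score 688 ≥ 666; Total monthly debts = (2,390 + 495 + 2,145) = 5,030. DTI = 5,030/13,550 = 37.1% ≤ 40%
LTV: 319,600 ÷ 469,500 = 68.1%, within 95% cap
Score 688 is in the 666–711 band; LTV 68.1% is in the ≤69% band → 6.1%.

6.1%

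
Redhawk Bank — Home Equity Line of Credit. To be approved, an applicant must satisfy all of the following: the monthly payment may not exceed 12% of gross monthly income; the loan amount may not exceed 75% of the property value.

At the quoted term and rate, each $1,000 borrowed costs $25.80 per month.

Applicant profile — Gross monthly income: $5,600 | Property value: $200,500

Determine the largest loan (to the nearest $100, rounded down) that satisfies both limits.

Payment cap: 12% × $5,600 = $672/month.
At $25.80 per $1,000, that supports 672/25.80 × 1,000 ≈ $26,046 → $26,000.
LTV cap: 75% × $200,500 = $150,375 → $150,300.
Binding constraint: payment-to-income.

$26,000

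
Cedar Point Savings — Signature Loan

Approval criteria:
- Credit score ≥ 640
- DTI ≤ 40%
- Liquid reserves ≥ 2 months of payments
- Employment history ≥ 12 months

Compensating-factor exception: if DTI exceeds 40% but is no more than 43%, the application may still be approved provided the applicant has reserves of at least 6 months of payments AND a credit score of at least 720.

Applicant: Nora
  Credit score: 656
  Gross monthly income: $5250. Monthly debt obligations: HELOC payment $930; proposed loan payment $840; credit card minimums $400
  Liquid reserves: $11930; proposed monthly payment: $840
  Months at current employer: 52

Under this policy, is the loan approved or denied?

Credit score 656 ≥ 640 (meets base)
Total debts = (930 + 840 + 400) = 2,170. DTI: 2,170 ÷ 5,250 = 41.3%, over the 40% base limit.
Reserves = 11,930/840 = 14.2 months ≥ 2
Employment 52 ≥ 12 months
DTI 41.3% is within the 40%–43% exception band; checking compensating factors.
Override check — reserves: 14.2 mo (ok); score: 656 (below 720).
Override conditions not both satisfied; exception does not apply.

Denied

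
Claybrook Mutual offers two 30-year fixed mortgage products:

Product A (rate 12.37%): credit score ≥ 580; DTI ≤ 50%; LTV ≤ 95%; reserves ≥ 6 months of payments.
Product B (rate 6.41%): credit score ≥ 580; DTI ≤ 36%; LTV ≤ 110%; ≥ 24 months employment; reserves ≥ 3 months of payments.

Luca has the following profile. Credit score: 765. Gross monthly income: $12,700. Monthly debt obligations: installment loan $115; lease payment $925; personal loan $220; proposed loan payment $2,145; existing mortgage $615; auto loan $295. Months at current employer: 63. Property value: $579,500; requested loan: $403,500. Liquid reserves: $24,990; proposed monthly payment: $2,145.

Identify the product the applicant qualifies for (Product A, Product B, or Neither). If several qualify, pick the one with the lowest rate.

Product B

Total debts = (115 + 925 + 220 + 2,145 + 615 + 295) = 4,315; DTI = 4,315/12,700 = 34%.
LTV = 403,500/579,500 = 69.6%.
Reserves = 24,990/2,145 = 11.7 months.
Product A: score 765 ≥ 580; DTI 34% ≤ 50%; LTV 69.6% ≤ 95%; reserves 11.7 ≥ 6 mo → qualifies.
Product B: score 765 ≥ 580; DTI 34% ≤ 36%; LTV 69.6% ≤ 110%; employment 63 ≥ 24 mo; reserves 11.7 ≥ 3 mo → qualifies.
Qualifying: Product A, Product B. Lowest rate is 6.41% → Product B.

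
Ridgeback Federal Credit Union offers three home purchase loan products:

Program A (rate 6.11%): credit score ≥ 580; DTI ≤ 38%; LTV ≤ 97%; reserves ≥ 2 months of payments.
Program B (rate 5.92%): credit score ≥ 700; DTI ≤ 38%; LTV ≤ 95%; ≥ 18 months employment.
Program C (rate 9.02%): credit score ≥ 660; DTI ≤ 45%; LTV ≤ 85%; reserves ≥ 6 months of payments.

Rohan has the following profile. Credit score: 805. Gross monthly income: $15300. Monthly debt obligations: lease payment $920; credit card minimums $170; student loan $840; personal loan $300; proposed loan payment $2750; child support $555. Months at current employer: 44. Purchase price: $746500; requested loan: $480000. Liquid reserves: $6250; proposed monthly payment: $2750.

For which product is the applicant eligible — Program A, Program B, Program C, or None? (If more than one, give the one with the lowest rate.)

Total debts = (920 + 170 + 840 + 300 + 2,750 + 555) = 5,535; DTI = 5,535/15,300 = 36.2%.
LTV = 480,000/746,500 = 64.3%.
Reserves = 6,250/2,750 = 2.3 months.
Program A: score 805 ≥ 580; DTI 36.2% ≤ 38%; LTV 64.3% ≤ 97%; reserves 2.3 ≥ 2 mo → qualifies.
Program B: score 805 ≥ 700; DTI 36.2% ≤ 38%; LTV 64.3% ≤ 95%; employment 44 ≥ 18 mo → qualifies.
Program C: score 805 ≥ 660; DTI 36.2% ≤ 45%; LTV 64.3% ≤ 85%; reserves 2.3 < 6 mo → does not qualify.
Qualifying: Program A, Program B. Lowest rate is 5.92% → Program B.

Program B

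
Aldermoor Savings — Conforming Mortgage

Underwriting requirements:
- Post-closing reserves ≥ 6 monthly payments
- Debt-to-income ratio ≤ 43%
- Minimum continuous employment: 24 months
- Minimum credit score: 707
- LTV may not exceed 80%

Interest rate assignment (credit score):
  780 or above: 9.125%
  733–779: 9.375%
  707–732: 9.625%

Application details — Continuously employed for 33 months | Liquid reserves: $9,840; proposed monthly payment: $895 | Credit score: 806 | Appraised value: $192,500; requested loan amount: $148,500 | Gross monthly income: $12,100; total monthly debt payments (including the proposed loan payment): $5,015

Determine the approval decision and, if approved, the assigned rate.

Approved at 9.125%

Credit score 806 ≥ 707 (meets minimum)
Employment 33 ≥ 24 months
DTI: 5,015 ÷ 12,100 = 41.4%, within the 43% cap
Liquid reserves cover 9,840/895 = 11.0 months — ≥ 6 required
Loan-to-value = 148,500/192,500 = 77.1% — pass (80% max)
All requirements met. Score 806 falls in the 780 or above tier → 9.125%.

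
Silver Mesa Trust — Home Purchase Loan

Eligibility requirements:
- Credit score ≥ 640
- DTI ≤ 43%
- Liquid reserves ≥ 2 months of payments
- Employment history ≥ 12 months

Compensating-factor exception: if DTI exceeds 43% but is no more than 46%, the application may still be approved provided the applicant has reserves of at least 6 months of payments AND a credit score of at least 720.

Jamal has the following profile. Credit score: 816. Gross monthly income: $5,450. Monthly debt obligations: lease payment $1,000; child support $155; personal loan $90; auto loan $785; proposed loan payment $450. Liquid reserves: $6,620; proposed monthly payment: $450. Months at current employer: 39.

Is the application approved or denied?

Approved

Credit score 816 ≥ 640 (meets base)
Total debts = (1,000 + 155 + 90 + 785 + 450) = 2,480. DTI = 2,480/5,450 = 45.5% > 43% — standard DTI limit exceeded.
Reserves = 6,620/450 = 14.7 months ≥ 2
Employment 39 ≥ 12 months
45.5% falls in the override range (43%–46%), so the compensating-factor test applies.
Override check — reserves: 14.7 mo (ok); score: 816 (ok).
Both compensating conditions met → exception applies.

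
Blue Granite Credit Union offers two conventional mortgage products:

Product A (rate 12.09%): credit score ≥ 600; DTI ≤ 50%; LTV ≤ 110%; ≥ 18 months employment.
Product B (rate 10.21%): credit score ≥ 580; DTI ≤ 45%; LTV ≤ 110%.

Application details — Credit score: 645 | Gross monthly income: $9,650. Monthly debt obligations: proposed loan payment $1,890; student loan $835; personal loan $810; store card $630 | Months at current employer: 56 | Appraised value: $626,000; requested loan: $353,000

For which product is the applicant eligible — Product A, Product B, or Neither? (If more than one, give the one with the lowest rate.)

Total debts = (1,890 + 835 + 810 + 630) = 4,165; DTI = 4,165/9,650 = 43.2%.
LTV = 353,000/626,000 = 56.4%.
Product A: score 645 ≥ 600; DTI 43.2% ≤ 50%; LTV 56.4% ≤ 110%; employment 56 ≥ 18 mo → qualifies.
Product B: score 645 ≥ 580; DTI 43.2% ≤ 45%; LTV 56.4% ≤ 110% → qualifies.
Qualifying: Product A, Product B. Lowest rate is 10.21% → Product B.

Product B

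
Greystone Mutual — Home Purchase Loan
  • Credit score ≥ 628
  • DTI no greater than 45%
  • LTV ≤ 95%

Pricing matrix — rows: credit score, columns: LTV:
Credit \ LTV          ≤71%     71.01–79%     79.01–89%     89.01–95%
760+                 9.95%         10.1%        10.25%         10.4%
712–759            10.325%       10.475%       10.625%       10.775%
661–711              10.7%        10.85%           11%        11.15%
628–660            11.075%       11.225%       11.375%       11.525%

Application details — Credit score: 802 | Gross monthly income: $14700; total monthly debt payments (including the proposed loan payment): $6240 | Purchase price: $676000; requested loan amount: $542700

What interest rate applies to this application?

Credit score 802 ≥ 628; DTI = 6,240/14,700 = 42.4% ≤ 45%
LTV = 542,700/676,000 = 80.3% ≤ 95%
Credit 802 → row 760+; LTV 80.3% → column 79.01–89%. Grid cell → 10.25%.

10.25%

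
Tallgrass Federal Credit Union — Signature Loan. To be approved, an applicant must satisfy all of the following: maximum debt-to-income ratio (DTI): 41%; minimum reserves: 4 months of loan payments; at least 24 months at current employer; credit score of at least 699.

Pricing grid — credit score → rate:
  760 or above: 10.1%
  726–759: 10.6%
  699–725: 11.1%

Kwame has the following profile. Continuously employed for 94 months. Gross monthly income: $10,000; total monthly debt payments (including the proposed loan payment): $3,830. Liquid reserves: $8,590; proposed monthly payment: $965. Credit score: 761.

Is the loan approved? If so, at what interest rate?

Credit score 761 ≥ 699 (meets minimum)
Reserves = 8,590/965 = 8.9 months ≥ 4
Employment 94 ≥ 24 months
DTI: 3,830 ÷ 10,000 = 38.3%, within the 41% cap
All requirements met. Score 761 falls in the 760 or above tier → 10.1%.

Approved at 10.1%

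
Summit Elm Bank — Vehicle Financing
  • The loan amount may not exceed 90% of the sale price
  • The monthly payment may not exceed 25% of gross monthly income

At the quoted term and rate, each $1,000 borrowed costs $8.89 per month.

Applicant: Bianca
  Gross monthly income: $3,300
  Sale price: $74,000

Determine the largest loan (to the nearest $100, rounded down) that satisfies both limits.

$66,600

Payment cap: 25% × $3,300 = $825/month.
At $8.89 per $1,000, that supports 825/8.89 × 1,000 ≈ $92,800 → $92,800.
LTV cap: 90% × $74,000 = $66,600 → $66,600.
Binding constraint: loan-to-value.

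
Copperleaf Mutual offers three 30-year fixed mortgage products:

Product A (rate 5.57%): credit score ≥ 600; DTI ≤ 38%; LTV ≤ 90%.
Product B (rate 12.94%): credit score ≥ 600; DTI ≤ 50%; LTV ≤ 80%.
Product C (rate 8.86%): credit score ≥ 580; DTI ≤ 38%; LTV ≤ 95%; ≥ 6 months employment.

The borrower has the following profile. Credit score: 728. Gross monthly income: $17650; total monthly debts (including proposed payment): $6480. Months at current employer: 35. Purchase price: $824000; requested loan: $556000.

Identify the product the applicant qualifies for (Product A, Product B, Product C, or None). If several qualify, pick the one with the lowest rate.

Product A

DTI = 6,480/17,650 = 36.7%.
LTV = 556,000/824,000 = 67.5%.
Product A: score 728 ≥ 600; DTI 36.7% ≤ 38%; LTV 67.5% ≤ 90% → qualifies.
Product B: score 728 ≥ 600; DTI 36.7% ≤ 50%; LTV 67.5% ≤ 80% → qualifies.
Product C: score 728 ≥ 580; DTI 36.7% ≤ 38%; LTV 67.5% ≤ 95%; employment 35 ≥ 6 mo → qualifies.
Qualifying: Product A, Product B, Product C. Lowest rate is 5.57% → Product A.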